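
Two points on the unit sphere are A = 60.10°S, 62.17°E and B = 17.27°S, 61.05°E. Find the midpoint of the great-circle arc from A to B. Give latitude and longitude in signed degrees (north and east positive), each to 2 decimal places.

The central angle between A and B is δ = 0.7477 rad.
With f = 0.5, the slerp weights are sin((1−f)δ)/sin δ = 0.5371 and sin(fδ)/sin δ = 0.5371.
Weighted sum of the unit vectors: (0.5371)·(0.2327,0.4408,-0.8669) + (0.5371)·(0.4622,0.8356,-0.2969) = (0.3732, 0.6856, -0.6251).
Converting back: φ = atan2(z, √(x²+y²)) = -38.69°, λ = atan2(y, x) = 61.43°.

-38.69°, 61.43°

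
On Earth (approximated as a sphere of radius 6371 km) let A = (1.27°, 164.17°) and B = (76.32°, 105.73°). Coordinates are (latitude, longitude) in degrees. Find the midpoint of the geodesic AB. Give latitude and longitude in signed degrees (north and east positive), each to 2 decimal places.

41.04°, 154.00°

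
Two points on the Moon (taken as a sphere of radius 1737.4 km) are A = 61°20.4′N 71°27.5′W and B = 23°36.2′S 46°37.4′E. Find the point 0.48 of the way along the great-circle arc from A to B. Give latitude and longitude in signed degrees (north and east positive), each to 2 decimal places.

The central angle between A and B is δ = 2.1630 rad.
With f = 0.48, the slerp weights are sin((1−f)δ)/sin δ = 1.0874 and sin(fδ)/sin δ = 1.0384.
Weighted sum of the unit vectors: (1.0874)·(0.1525,-0.4547,0.8775) + (1.0384)·(0.6293,0.6660,-0.4004) = (0.8193, 0.1972, 0.5384).
Converting back: φ = atan2(z, √(x²+y²)) = 32.57°, λ = atan2(y, x) = 13.53°.

32.57°, 13.53°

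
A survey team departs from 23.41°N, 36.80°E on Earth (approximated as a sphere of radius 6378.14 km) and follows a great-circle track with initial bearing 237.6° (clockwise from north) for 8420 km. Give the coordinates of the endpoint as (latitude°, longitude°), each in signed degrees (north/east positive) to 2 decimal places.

-22.20°, -25.26°

Angular distance δ = d/R = 8420/6378.14 = 1.32013 rad; initial bearing θ = 4.1469 rad.
sin φ₂ = sin φ₁ cos δ + cos φ₁ sin δ cos θ = (0.3973)(0.2480) + (0.9177)(0.9687)(-0.5358) = -0.3778, so φ₂ = -22.20°.
Δλ = atan2(sin θ sin δ cos φ₁, cos δ − sin φ₁ sin φ₂) = atan2(-0.7506, 0.3981) = -62.057°.
λ₂ = 36.800° − 62.057° = -25.26°.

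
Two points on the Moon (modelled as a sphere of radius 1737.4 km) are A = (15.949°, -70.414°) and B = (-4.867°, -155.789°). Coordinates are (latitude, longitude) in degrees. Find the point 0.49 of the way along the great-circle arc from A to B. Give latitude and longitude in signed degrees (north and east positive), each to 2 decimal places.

The central angle between A and B is δ = 1.5168 rad.
With f = 0.49, the slerp weights are sin((1−f)δ)/sin δ = 0.6997 and sin(fδ)/sin δ = 0.6777.
Weighted sum of the unit vectors: (0.6997)·(0.3223,-0.9059,0.2748) + (0.6777)·(-0.9088,-0.4086,-0.0848) = (-0.3903, -0.9108, 0.1348).
Converting back: φ = atan2(z, √(x²+y²)) = 7.75°, λ = atan2(y, x) = -113.20°.

7.75°, -113.20°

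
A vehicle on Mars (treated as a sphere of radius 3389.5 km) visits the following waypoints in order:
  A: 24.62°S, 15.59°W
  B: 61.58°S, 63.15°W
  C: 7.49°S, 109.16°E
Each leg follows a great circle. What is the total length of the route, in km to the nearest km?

Leg A→B: central angle 0.8522 rad, distance 2888.4 km.
Leg B→C: central angle 1.9316 rad, distance 6547.0 km.
Total: 2888.4 + 6547.0 ≈ 9435 km.

9435 km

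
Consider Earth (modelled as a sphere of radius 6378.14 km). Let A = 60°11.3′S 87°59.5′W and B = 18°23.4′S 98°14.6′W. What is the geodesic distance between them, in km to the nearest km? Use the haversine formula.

4725 km

In radians: φ₁ = -1.0505, φ₂ = -0.3210, Δλ = -10.252° = -0.1789 rad.
Haversine: a = sin²(Δφ/2) + cos φ₁ cos φ₂ sin²(Δλ/2) = 0.1273 + (0.4972)(0.9489)(0.0080) = 0.13102.
Central angle c = 2·arcsin(√a) = 0.74075 rad.
Distance = R·c = 6378.14 × 0.7407 ≈ 4725 km.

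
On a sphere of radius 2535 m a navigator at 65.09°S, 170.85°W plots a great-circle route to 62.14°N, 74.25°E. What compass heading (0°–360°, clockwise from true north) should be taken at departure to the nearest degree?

Δλ = -114.900° = -2.0054 rad.
y = sin Δλ · cos φ₂ = (-0.9070)(0.4673) = -0.4239
x = cos φ₁ sin φ₂ − sin φ₁ cos φ₂ cos Δλ = (0.4212)(0.8841) − (-0.9070)(0.4673)(-0.4210) = 0.1939
θ = atan2(y, x) = -65.42°; adding 360° gives 295°.

295°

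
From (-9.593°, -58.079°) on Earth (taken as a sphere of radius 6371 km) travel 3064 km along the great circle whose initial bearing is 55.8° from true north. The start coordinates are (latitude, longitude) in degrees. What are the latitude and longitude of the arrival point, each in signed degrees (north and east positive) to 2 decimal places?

Angular distance δ = d/R = 3064/6371 = 0.48093 rad; initial bearing θ = 0.9739 rad.
sin φ₂ = sin φ₁ cos δ + cos φ₁ sin δ cos θ = (-0.1666)(0.8866) + (0.9860)(0.4626)(0.5621) = 0.1086, so φ₂ = 6.24°.
Δλ = atan2(sin θ sin δ cos φ₁, cos δ − sin φ₁ sin φ₂) = atan2(0.3773, 0.9047) = 22.637°.
λ₂ = -58.079° + 22.637° = -35.44°.

6.24°, -35.44°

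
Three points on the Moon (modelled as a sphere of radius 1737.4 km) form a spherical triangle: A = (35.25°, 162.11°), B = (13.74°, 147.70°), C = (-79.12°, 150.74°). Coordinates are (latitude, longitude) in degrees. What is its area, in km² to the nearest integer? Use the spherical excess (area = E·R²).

860916 km²

Side lengths (central angles): a = 1.6210, b = 1.9995, c = 0.4385 rad; semiperimeter s = 2.0295.
By l'Huilier's theorem, tan(E/4) = √[tan(s/2) tan((s−a)/2) tan((s−b)/2) tan((s−c)/2)], giving spherical excess E = 0.2852 rad.
Area = E·R² = 0.2852 × (1737.4)² ≈ 860916 km².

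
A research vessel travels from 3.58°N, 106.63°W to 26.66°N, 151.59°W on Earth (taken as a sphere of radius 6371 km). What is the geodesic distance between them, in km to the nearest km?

In radians: φ₁ = 0.0625, φ₂ = 0.4653, Δλ = -44.960° = -0.7847 rad.
cos c = sin φ₁ sin φ₂ + cos φ₁ cos φ₂ cos Δλ = (0.0624)(0.4487) + (0.9980)(0.8937)(0.7076) = 0.65916,
so c = arccos(0.65916) = 0.85110 rad.
Distance = R·c = 6371 × 0.8511 ≈ 5422 km.

5422 km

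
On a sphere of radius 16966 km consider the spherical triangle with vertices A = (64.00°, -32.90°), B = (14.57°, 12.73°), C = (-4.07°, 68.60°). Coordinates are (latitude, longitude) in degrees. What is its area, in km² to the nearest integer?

173412444 km²

Side lengths (central angles): a = 1.0195, b = 1.7223, c = 1.0207 rad; semiperimeter s = 1.8813.
By l'Huilier's theorem, tan(E/4) = √[tan(s/2) tan((s−a)/2) tan((s−b)/2) tan((s−c)/2)], giving spherical excess E = 0.6025 rad.
Area = E·R² = 0.6025 × (16966)² ≈ 173412444 km².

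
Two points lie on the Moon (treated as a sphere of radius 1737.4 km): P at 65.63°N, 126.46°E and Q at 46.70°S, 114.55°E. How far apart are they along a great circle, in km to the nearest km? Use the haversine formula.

With latitudes φ₁ = 65.630°, φ₂ = -46.700° and longitude difference Δλ = -11.910°:
Haversine: a = sin²(Δφ/2) + cos φ₁ cos φ₂ sin²(Δλ/2) = 0.6900 + (0.4126)(0.6858)(0.0108) = 0.69302.
Central angle c = 2·arcsin(√a) = 1.96712 rad.
Distance = R·c = 1737.4 × 1.9671 ≈ 3418 km.

3418 km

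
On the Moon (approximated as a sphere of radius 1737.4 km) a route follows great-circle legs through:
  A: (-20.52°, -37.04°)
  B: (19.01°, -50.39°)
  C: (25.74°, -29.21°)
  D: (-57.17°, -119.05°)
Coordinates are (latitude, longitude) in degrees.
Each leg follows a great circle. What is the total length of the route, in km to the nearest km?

Leg A→B: central angle 0.7267 rad, distance 1262.6 km.
Leg B→C: central angle 0.3609 rad, distance 627.0 km.
Leg C→D: central angle 1.9429 rad, distance 3375.6 km.
Total: 1262.6 + 627.0 + 3375.6 ≈ 5265 km.

5265 km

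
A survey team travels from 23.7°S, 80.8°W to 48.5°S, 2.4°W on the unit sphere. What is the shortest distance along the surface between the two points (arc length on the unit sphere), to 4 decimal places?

1.1340

In radians: φ₁ = -0.4136, φ₂ = -0.8465, Δλ = 78.400° = 1.3683 rad.
Haversine: a = sin²(Δφ/2) + cos φ₁ cos φ₂ sin²(Δλ/2) = 0.0461 + (0.9157)(0.6626)(0.3995) = 0.28848.
Central angle c = 2·arcsin(√a) = 1.13400 rad.
On the unit sphere the arc length equals the central angle: 1.1340.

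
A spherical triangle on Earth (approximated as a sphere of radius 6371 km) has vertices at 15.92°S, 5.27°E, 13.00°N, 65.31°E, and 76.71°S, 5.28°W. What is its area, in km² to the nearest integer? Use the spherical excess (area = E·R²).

31870138 km²

Side lengths (central angles): a = 1.7158, b = 1.0653, c = 1.1525 rad; semiperimeter s = 1.9668.
By l'Huilier's theorem, tan(E/4) = √[tan(s/2) tan((s−a)/2) tan((s−b)/2) tan((s−c)/2)], giving spherical excess E = 0.7852 rad.
Area = E·R² = 0.7852 × (6371)² ≈ 31870138 km².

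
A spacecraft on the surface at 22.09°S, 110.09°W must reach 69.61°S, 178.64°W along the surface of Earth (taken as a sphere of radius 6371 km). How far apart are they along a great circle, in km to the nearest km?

With latitudes φ₁ = -22.090°, φ₂ = -69.610° and longitude difference Δλ = -68.550°:
cos c = sin φ₁ sin φ₂ + cos φ₁ cos φ₂ cos Δλ = (-0.3761)(-0.9373) + (0.9266)(0.3484)(0.3657) = 0.47056,
so c = arccos(0.47056) = 1.08088 rad.
Distance = R·c = 6371 × 1.0809 ≈ 6886 km.

6886 km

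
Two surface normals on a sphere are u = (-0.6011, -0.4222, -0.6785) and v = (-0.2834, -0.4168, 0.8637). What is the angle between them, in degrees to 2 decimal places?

103.87°

u·v = -0.2397; |u| = 1.0000, |v| = 1.0000.
cos θ = (u·v)/(|u||v|) = -0.2397, so θ = 103.87°.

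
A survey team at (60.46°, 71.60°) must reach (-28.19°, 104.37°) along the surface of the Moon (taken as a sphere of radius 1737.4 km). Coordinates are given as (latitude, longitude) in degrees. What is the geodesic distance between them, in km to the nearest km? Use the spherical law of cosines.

In radians: φ₁ = 1.0552, φ₂ = -0.4920, Δλ = 32.770° = 0.5719 rad.
cos c = sin φ₁ sin φ₂ + cos φ₁ cos φ₂ cos Δλ = (0.8700)(-0.4724) + (0.4930)(0.8814)(0.8409) = -0.04560,
so c = arccos(-0.04560) = 1.61641 rad.
Distance = R·c = 1737.4 × 1.6164 ≈ 2808 km.

2808 km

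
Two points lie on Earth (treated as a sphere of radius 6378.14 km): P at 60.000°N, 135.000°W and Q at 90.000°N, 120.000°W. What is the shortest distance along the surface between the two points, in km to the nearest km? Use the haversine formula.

With latitudes φ₁ = 60.000°, φ₂ = 90.000° and longitude difference Δλ = 15.000°:
Haversine: a = sin²(Δφ/2) + cos φ₁ cos φ₂ sin²(Δλ/2) = 0.0670 + (0.5000)(0.0000)(0.0170) = 0.06699.
Central angle c = 2·arcsin(√a) = 0.52360 rad.
Distance = R·c = 6378.14 × 0.5236 ≈ 3340 km.

3340 km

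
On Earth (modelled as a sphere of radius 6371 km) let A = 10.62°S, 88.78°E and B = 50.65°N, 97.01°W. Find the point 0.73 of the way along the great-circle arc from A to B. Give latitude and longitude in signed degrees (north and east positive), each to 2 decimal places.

84.27°, -167.02°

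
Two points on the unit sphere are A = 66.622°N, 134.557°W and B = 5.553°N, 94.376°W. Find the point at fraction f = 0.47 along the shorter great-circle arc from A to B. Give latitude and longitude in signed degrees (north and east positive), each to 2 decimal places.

Central angle δ = 1.1696 rad. Interpolating on the sphere with fraction f = 0.47:
P = [sin((1−f)δ)·A + sin(fδ)·B] / sin δ = 0.6310·A + 0.5675·B in Cartesian coordinates,
giving P = (-0.2188, -0.7416, 0.6342), i.e. latitude 39.36°, longitude -106.44°.

39.36°, -106.44°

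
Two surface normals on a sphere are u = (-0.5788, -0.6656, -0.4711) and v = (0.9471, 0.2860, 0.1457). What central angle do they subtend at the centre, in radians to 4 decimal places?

2.5102 rad

u·v = -0.8072; |u| = 1.0000, |v| = 1.0000.
cos θ = (u·v)/(|u||v|) = -0.8072, so θ = 2.5102 rad.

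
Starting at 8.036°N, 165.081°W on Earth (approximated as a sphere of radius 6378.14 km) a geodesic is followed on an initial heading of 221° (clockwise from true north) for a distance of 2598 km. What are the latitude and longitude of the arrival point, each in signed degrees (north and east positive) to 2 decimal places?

-9.65°, 179.63°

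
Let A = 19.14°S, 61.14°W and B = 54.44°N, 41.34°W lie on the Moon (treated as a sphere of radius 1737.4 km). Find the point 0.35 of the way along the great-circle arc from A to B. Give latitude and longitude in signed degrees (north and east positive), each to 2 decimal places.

The central angle between A and B is δ = 1.3179 rad.
With f = 0.35, the slerp weights are sin((1−f)δ)/sin δ = 0.7805 and sin(fδ)/sin δ = 0.4597.
Weighted sum of the unit vectors: (0.7805)·(0.4560,-0.8274,-0.3279) + (0.4597)·(0.4366,-0.3841,0.8135) = (0.5566, -0.8223, 0.1181).
Converting back: φ = atan2(z, √(x²+y²)) = 6.78°, λ = atan2(y, x) = -55.91°.

6.78°, -55.91°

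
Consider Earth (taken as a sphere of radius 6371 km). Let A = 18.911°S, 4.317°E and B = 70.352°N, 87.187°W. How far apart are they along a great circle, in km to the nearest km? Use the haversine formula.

12040 km

Let φ₁ = -0.3301 rad, φ₂ = 1.2279 rad, and Δλ = -1.5970 rad.
Haversine: a = sin²(Δφ/2) + cos φ₁ cos φ₂ sin²(Δλ/2) = 0.4936 + (0.9460)(0.3362)(0.5131) = 0.65679.
Central angle c = 2·arcsin(√a) = 1.88975 rad.
Distance = R·c = 6371 × 1.8898 ≈ 12040 km.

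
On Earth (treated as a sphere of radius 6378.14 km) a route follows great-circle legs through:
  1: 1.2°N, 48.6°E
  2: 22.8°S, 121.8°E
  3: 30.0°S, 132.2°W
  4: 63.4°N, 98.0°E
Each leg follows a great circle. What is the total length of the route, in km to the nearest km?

33462 km

Leg 1→2: central angle 1.3096 rad, distance 8352.6 km.
Leg 2→3: central angle 1.5971 rad, distance 10186.5 km.
Leg 3→4: central angle 2.3396 rad, distance 14922.4 km.
Total: 8352.6 + 10186.5 + 14922.4 ≈ 33462 km.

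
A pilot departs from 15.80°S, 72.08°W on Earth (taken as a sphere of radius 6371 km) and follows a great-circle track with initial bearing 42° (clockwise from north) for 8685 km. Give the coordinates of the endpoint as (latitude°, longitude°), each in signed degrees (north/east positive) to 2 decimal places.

Angular distance δ = d/R = 8685/6371 = 1.36321 rad; initial bearing θ = 0.7330 rad.
sin φ₂ = sin φ₁ cos δ + cos φ₁ sin δ cos θ = (-0.2723)(0.2061) + (0.9622)(0.9785)(0.7431) = 0.6436, so φ₂ = 40.06°.
Δλ = atan2(sin θ sin δ cos φ₁, cos δ − sin φ₁ sin φ₂) = atan2(0.6300, 0.3813) = 58.815°.
λ₂ = -72.080° + 58.815° = -13.27°.

40.06°, -13.27°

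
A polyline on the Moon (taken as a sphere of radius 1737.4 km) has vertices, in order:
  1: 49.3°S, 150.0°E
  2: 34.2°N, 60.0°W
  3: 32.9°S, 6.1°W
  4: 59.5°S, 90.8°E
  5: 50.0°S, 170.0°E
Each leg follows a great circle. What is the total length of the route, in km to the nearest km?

10508 km

Leg 1→2: central angle 2.6752 rad, distance 4648.0 km.
Leg 2→3: central angle 1.4668 rad, distance 2548.3 km.
Leg 3→4: central angle 1.1409 rad, distance 1982.1 km.
Leg 4→5: central angle 0.7653 rad, distance 1329.6 km.
Total: 4648.0 + 2548.3 + 1982.1 + 1329.6 ≈ 10508 km.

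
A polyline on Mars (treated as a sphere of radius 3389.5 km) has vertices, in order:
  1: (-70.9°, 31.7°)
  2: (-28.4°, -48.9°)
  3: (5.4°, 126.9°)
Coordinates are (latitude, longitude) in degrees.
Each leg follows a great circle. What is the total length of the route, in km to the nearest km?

12831 km

Leg 1→2: central angle 1.0513 rad, distance 3563.3 km.
Leg 2→3: central angle 2.7342 rad, distance 9267.5 km.
Total: 3563.3 + 9267.5 ≈ 12831 km.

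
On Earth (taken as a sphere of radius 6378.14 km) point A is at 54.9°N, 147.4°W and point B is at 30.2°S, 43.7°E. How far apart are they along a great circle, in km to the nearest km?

In radians: φ₁ = 0.9582, φ₂ = -0.5271, Δλ = -168.900° = -2.9479 rad.
cos c = sin φ₁ sin φ₂ + cos φ₁ cos φ₂ cos Δλ = (0.8181)(-0.5030) + (0.5750)(0.8643)(-0.9813) = -0.89921,
so c = arccos(-0.89921) = 2.68876 rad.
Distance = R·c = 6378.14 × 2.6888 ≈ 17149 km.

17149 km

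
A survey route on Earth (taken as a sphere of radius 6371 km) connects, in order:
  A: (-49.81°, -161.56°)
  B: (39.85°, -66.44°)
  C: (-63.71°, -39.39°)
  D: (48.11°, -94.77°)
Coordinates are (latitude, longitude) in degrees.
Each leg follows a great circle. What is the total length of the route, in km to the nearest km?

38694 km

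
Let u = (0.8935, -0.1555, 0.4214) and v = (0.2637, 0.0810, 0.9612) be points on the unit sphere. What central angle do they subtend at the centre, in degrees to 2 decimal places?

u·v = 0.6281; |u| = 1.0001, |v| = 1.0000.
cos θ = (u·v)/(|u||v|) = 0.6280, so θ = 51.09°.

51.09°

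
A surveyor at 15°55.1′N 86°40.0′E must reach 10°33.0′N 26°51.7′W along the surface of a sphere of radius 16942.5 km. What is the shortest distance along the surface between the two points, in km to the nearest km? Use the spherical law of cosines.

32261 km

With latitudes φ₁ = 15.918°, φ₂ = 10.550° and longitude difference Δλ = -113.528°:
cos c = sin φ₁ sin φ₂ + cos φ₁ cos φ₂ cos Δλ = (0.2743)(0.1831) + (0.9617)(0.9831)(-0.3992) = -0.32719,
so c = arccos(-0.32719) = 1.90412 rad.
Distance = R·c = 16942.5 × 1.9041 ≈ 32261 km.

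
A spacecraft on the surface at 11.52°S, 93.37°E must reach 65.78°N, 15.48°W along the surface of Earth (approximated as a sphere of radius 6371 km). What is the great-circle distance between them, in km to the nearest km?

12029 km

In radians: φ₁ = -0.2011, φ₂ = 1.1481, Δλ = -108.850° = -1.8998 rad.
cos c = sin φ₁ sin φ₂ + cos φ₁ cos φ₂ cos Δλ = (-0.1997)(0.9120) + (0.9799)(0.4102)(-0.3231) = -0.31201,
so c = arccos(-0.31201) = 1.88810 rad.
Distance = R·c = 6371 × 1.8881 ≈ 12029 km.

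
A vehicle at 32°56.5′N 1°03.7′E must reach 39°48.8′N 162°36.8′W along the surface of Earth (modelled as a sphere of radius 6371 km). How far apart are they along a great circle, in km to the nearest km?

11752 km

With latitudes φ₁ = 32.942°, φ₂ = 39.813° and longitude difference Δλ = -163.675°:
cos c = sin φ₁ sin φ₂ + cos φ₁ cos φ₂ cos Δλ = (0.5438)(0.6403) + (0.8392)(0.7681)(-0.9597) = -0.27047,
so c = arccos(-0.27047) = 1.84468 rad.
Distance = R·c = 6371 × 1.8447 ≈ 11752 km.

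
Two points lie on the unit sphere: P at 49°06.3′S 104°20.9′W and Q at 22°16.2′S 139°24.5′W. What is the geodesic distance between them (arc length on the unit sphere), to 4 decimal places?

0.6723

In radians: φ₁ = -0.8570, φ₂ = -0.3887, Δλ = -35.060° = -0.6119 rad.
cos c = sin φ₁ sin φ₂ + cos φ₁ cos φ₂ cos Δλ = (-0.7559)(-0.3790) + (0.6547)(0.9254)(0.8186) = 0.78238,
so c = arccos(0.78238) = 0.67232 rad.
On the unit sphere the arc length equals the central angle: 0.6723.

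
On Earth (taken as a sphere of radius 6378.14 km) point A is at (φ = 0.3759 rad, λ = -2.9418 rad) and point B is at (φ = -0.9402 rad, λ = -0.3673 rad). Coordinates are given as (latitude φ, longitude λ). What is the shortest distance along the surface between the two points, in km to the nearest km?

In radians: φ₁ = 0.3759, φ₂ = -0.9402, Δλ = 147.508° = 2.5745 rad.
Haversine: a = sin²(Δφ/2) + cos φ₁ cos φ₂ sin²(Δλ/2) = 0.3740 + (0.9302)(0.5896)(0.9217) = 0.87956.
Central angle c = 2·arcsin(√a) = 2.43274 rad.
Distance = R·c = 6378.14 × 2.4327 ≈ 15516 km.

15516 km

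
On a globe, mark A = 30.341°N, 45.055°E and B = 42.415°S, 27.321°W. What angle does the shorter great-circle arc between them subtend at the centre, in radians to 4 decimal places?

1.7191 rad

With latitudes φ₁ = 30.341°, φ₂ = -42.415° and longitude difference Δλ = -72.376°:
Haversine: a = sin²(Δφ/2) + cos φ₁ cos φ₂ sin²(Δλ/2) = 0.3518 + (0.8630)(0.7383)(0.3486) = 0.57390.
Central angle c = 2·arcsin(√a) = 1.71915 rad.
So the angular separation is 1.7191 rad.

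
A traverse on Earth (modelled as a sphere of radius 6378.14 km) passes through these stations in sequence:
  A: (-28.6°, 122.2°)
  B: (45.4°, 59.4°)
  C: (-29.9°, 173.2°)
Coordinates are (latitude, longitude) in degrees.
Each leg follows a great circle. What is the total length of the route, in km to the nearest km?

24523 km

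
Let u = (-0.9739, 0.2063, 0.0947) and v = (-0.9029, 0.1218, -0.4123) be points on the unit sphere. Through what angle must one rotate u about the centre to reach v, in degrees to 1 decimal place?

30.1°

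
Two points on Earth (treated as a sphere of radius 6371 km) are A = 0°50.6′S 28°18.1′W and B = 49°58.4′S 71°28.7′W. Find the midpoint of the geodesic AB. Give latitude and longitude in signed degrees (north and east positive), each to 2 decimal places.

The central angle between A and B is δ = 1.0699 rad.
With f = 0.5, the slerp weights are sin((1−f)δ)/sin δ = 0.5812 and sin(fδ)/sin δ = 0.5812.
Weighted sum of the unit vectors: (0.5812)·(0.8804,-0.4741,-0.0147) + (0.5812)·(0.2043,-0.6098,-0.7657) = (0.6304, -0.6300, -0.4536).
Converting back: φ = atan2(z, √(x²+y²)) = -26.97°, λ = atan2(y, x) = -44.98°.

-26.97°, -44.98°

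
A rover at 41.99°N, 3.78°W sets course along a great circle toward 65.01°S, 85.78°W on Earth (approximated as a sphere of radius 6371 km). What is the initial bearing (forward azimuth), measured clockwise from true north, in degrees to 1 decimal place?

210.4°

With φ₁ = 0.7329, φ₂ = -1.1346, Δλ = -1.4312 rad, the forward-azimuth formula gives
θ = atan2( sin Δλ cos φ₂ , cos φ₁ sin φ₂ − sin φ₁ cos φ₂ cos Δλ ) = atan2(-0.4183, -0.7130) = -149.60°.
Adding 360° brings this into [0°, 360°): 210.4°.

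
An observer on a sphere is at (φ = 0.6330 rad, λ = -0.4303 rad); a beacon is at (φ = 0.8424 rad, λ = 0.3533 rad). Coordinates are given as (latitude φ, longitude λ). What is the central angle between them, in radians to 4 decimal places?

In radians: φ₁ = 0.6330, φ₂ = 0.8424, Δλ = 44.897° = 0.7836 rad.
cos c = sin φ₁ sin φ₂ + cos φ₁ cos φ₂ cos Δλ = (0.5916)(0.7462) + (0.8063)(0.6657)(0.7084) = 0.82164,
so c = arccos(0.82164) = 0.60651 rad.
So the angular separation is 0.6065 rad.

0.6065 rad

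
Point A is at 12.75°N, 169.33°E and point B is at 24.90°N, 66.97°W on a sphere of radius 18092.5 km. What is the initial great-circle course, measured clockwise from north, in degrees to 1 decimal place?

With φ₁ = 0.2225, φ₂ = 0.4346, Δλ = 2.1590 rad, the forward-azimuth formula gives
θ = atan2( sin Δλ cos φ₂ , cos φ₁ sin φ₂ − sin φ₁ cos φ₂ cos Δλ ) = atan2(0.7546, 0.5217) = 55.34°.
So the initial bearing is 55.3°.

55.3°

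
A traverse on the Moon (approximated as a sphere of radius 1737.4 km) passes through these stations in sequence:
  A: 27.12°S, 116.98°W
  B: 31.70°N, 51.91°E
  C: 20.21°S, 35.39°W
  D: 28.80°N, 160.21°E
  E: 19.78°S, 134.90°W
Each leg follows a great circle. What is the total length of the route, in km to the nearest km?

15472 km

Leg A→B: central angle 2.9549 rad, distance 5133.8 km.
Leg B→C: central angle 1.7152 rad, distance 2980.0 km.
Leg C→D: central angle 2.8525 rad, distance 4955.8 km.
Leg D→E: central angle 1.3828 rad, distance 2402.5 km.
Total: 5133.8 + 2980.0 + 4955.8 + 2402.5 ≈ 15472 km.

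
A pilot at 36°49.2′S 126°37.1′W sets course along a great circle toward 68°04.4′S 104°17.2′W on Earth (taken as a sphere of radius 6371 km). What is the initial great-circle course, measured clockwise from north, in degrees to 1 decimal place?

165.2°

Δλ = 22.332° = 0.3898 rad.
y = sin Δλ · cos φ₂ = (0.3800)(0.3734) = 0.1419
x = cos φ₁ sin φ₂ − sin φ₁ cos φ₂ cos Δλ = (0.8005)(-0.9277) − (-0.5993)(0.3734)(0.9250) = -0.5356
θ = atan2(y, x) = 165.16°, so the bearing is 165.2°.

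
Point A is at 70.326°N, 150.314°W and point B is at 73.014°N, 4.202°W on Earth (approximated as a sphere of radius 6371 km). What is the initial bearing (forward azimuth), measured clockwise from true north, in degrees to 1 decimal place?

16.5°

Δλ = 146.112° = 2.5501 rad.
y = sin Δλ · cos φ₂ = (0.5576)(0.2921) = 0.1629
x = cos φ₁ sin φ₂ − sin φ₁ cos φ₂ cos Δλ = (0.3367)(0.9564) − (0.9416)(0.2921)(-0.8301) = 0.5503
θ = atan2(y, x) = 16.49°, so the bearing is 16.5°.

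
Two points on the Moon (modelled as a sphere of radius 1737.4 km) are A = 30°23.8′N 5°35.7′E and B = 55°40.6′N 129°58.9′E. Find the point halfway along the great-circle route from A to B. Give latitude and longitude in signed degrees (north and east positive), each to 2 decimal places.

61.74°, 46.13°

Central angle δ = 1.4271 rad. Interpolating on the sphere with fraction f = 0.5:
P = [sin((1−f)δ)·A + sin(fδ)·B] / sin δ = 0.6613·A + 0.6613·B in Cartesian coordinates,
giving P = (0.3281, 0.3414, 0.8808), i.e. latitude 61.74°, longitude 46.13°.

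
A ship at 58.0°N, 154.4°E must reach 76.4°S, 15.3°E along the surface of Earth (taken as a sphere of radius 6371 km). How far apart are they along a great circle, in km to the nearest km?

With latitudes φ₁ = 58.000°, φ₂ = -76.400° and longitude difference Δλ = -139.100°:
Haversine: a = sin²(Δφ/2) + cos φ₁ cos φ₂ sin²(Δλ/2) = 0.8498 + (0.5299)(0.2351)(0.8779) = 0.95923.
Central angle c = 2·arcsin(√a) = 2.73495 rad.
Distance = R·c = 6371 × 2.7349 ≈ 17424 km.

17424 km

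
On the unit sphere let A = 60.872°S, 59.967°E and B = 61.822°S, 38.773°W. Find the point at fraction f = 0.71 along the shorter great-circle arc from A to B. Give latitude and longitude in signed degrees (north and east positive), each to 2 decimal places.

The central angle between A and B is δ = 0.7450 rad.
With f = 0.71, the slerp weights are sin((1−f)δ)/sin δ = 0.3162 and sin(fδ)/sin δ = 0.7443.
Weighted sum of the unit vectors: (0.3162)·(0.2436,0.4214,-0.8735) + (0.7443)·(0.3682,-0.2957,-0.8815) = (0.3511, -0.0869, -0.9323).
Converting back: φ = atan2(z, √(x²+y²)) = -68.80°, λ = atan2(y, x) = -13.90°.

-68.80°, -13.90°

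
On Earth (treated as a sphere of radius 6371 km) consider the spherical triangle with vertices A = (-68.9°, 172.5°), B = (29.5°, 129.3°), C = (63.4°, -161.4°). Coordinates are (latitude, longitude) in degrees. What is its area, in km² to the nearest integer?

57749744 km²

Side lengths (central angles): a = 0.9545, b = 2.3315, c = 1.8039 rad; semiperimeter s = 2.5449.
By l'Huilier's theorem, tan(E/4) = √[tan(s/2) tan((s−a)/2) tan((s−b)/2) tan((s−c)/2)], giving spherical excess E = 1.4228 rad.
Area = E·R² = 1.4228 × (6371)² ≈ 57749744 km².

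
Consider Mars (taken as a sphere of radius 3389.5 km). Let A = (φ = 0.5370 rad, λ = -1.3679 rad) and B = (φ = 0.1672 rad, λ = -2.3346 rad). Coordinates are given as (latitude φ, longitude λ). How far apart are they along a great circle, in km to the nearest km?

In radians: φ₁ = 0.5370, φ₂ = 0.1672, Δλ = -55.388° = -0.9667 rad.
Haversine: a = sin²(Δφ/2) + cos φ₁ cos φ₂ sin²(Δλ/2) = 0.0338 + (0.8592)(0.9861)(0.2160) = 0.21680.
Central angle c = 2·arcsin(√a) = 0.96867 rad.
Distance = R·c = 3389.5 × 0.9687 ≈ 3283 km.

3283 km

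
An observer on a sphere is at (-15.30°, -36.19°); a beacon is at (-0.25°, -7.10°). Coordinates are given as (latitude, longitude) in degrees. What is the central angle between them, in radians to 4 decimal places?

In radians: φ₁ = -0.2670, φ₂ = -0.0044, Δλ = 29.090° = 0.5077 rad.
cos c = sin φ₁ sin φ₂ + cos φ₁ cos φ₂ cos Δλ = (-0.2639)(-0.0044) + (0.9646)(1.0000)(0.8739) = 0.84403,
so c = arccos(0.84403) = 0.56604 rad.
So the angular separation is 0.5660 rad.

0.5660 rad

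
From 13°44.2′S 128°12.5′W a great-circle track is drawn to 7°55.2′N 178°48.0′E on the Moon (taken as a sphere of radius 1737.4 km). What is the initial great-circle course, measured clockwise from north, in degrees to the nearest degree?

With φ₁ = -0.2398, φ₂ = 0.1382, Δλ = -0.9249 rad, the forward-azimuth formula gives
θ = atan2( sin Δλ cos φ₂ , cos φ₁ sin φ₂ − sin φ₁ cos φ₂ cos Δλ ) = atan2(-0.7909, 0.2754) = -70.80°.
Adding 360° brings this into [0°, 360°): 289°.

289°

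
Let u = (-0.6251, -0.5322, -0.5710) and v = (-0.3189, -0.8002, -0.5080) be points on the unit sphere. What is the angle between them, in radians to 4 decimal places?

u·v = 0.9153; |u| = 1.0000, |v| = 1.0000.
cos θ = (u·v)/(|u||v|) = 0.9152, so θ = 0.4147 rad.

0.4147 rad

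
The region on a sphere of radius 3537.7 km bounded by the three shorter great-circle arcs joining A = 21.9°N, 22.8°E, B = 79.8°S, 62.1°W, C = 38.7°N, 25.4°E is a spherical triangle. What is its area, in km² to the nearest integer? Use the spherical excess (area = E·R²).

465373 km²

Side lengths (central angles): a = 2.2260, b = 0.2958, c = 1.9310 rad; semiperimeter s = 2.2264.
By l'Huilier's theorem, tan(E/4) = √[tan(s/2) tan((s−a)/2) tan((s−b)/2) tan((s−c)/2)], giving spherical excess E = 0.0372 rad.
Area = E·R² = 0.0372 × (3537.7)² ≈ 465373 km².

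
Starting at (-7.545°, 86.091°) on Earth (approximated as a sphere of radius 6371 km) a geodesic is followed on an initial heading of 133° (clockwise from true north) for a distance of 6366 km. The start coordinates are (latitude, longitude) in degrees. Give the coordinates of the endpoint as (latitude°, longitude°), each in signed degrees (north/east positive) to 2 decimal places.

-39.77°, 139.24°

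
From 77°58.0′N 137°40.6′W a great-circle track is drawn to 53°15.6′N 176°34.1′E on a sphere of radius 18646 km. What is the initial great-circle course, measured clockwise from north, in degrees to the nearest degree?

241°

Δλ = -45.755° = -0.7986 rad.
y = sin Δλ · cos φ₂ = (-0.7164)(0.5982) = -0.4285
x = cos φ₁ sin φ₂ − sin φ₁ cos φ₂ cos Δλ = (0.2085)(0.8014) − (0.9780)(0.5982)(0.6977) = -0.2411
θ = atan2(y, x) = -119.37°; adding 360° gives 241°.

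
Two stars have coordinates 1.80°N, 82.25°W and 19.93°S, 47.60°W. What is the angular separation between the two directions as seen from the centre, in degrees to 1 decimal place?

40.3°

In radians: φ₁ = 0.0314, φ₂ = -0.3478, Δλ = 34.650° = 0.6048 rad.
Haversine: a = sin²(Δφ/2) + cos φ₁ cos φ₂ sin²(Δλ/2) = 0.0355 + (0.9995)(0.9401)(0.0887) = 0.11886.
Central angle c = 2·arcsin(√a) = 0.70396 rad.
So the angular separation is 40.3°.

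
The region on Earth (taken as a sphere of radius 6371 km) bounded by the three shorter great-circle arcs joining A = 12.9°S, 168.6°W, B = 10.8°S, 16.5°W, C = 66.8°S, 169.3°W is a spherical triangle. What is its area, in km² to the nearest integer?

44403194 km²

Side lengths (central angles): a = 1.7436, b = 0.9408, c = 2.5054 rad; semiperimeter s = 2.5949.
By l'Huilier's theorem, tan(E/4) = √[tan(s/2) tan((s−a)/2) tan((s−b)/2) tan((s−c)/2)], giving spherical excess E = 1.0940 rad.
Area = E·R² = 1.0940 × (6371)² ≈ 44403194 km².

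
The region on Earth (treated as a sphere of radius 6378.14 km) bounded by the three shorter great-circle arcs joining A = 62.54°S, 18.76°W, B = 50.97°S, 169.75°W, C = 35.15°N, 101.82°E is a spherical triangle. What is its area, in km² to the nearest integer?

Side lengths (central angles): a = 2.0187, b = 2.3499, c = 1.1204 rad; semiperimeter s = 2.7445.
By l'Huilier's theorem, tan(E/4) = √[tan(s/2) tan((s−a)/2) tan((s−b)/2) tan((s−c)/2)], giving spherical excess E = 2.2512 rad.
Area = E·R² = 2.2512 × (6378.14)² ≈ 91579939 km².

91579939 km²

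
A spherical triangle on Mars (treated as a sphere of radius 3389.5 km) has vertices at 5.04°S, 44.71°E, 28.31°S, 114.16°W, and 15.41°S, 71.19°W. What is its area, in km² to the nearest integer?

Side lengths (central angles): a = 0.7272, b = 1.9781, c = 2.4597 rad; semiperimeter s = 2.5825.
By l'Huilier's theorem, tan(E/4) = √[tan(s/2) tan((s−a)/2) tan((s−b)/2) tan((s−c)/2)], giving spherical excess E = 1.1602 rad.
Area = E·R² = 1.1602 × (3389.5)² ≈ 13328639 km².

13328639 km²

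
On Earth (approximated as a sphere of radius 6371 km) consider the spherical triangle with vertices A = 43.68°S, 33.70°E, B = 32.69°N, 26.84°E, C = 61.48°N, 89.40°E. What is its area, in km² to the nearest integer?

24693979 km²

Side lengths (central angles): a = 0.8503, b = 1.9957, c = 1.3374 rad; semiperimeter s = 2.0917.
By l'Huilier's theorem, tan(E/4) = √[tan(s/2) tan((s−a)/2) tan((s−b)/2) tan((s−c)/2)], giving spherical excess E = 0.6084 rad.
Area = E·R² = 0.6084 × (6371)² ≈ 24693979 km².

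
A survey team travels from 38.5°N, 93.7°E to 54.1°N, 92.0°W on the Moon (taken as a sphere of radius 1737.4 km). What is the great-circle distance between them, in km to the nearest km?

2646 km

In radians: φ₁ = 0.6720, φ₂ = 0.9442, Δλ = 174.300° = 3.0421 rad.
cos c = sin φ₁ sin φ₂ + cos φ₁ cos φ₂ cos Δλ = (0.6225)(0.8100) + (0.7826)(0.5864)(-0.9951) = 0.04763,
so c = arccos(0.04763) = 1.52315 rad.
Distance = R·c = 1737.4 × 1.5231 ≈ 2646 km.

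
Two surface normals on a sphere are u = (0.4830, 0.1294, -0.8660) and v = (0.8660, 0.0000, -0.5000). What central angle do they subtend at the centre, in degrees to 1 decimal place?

u·v = 0.8513; |u| = 1.0000, |v| = 1.0000.
cos θ = (u·v)/(|u||v|) = 0.8513, so θ = 31.6°.

31.6°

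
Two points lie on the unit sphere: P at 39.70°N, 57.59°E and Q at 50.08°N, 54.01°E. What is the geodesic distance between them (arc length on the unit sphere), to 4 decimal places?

0.1864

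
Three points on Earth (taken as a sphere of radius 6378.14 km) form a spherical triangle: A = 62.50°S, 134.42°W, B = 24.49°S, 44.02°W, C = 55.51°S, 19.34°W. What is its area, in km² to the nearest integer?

12676557 km²

Side lengths (central angles): a = 0.6268, b = 0.9017, c = 1.1974 rad; semiperimeter s = 1.3630.
By l'Huilier's theorem, tan(E/4) = √[tan(s/2) tan((s−a)/2) tan((s−b)/2) tan((s−c)/2)], giving spherical excess E = 0.3116 rad.
Area = E·R² = 0.3116 × (6378.14)² ≈ 12676557 km².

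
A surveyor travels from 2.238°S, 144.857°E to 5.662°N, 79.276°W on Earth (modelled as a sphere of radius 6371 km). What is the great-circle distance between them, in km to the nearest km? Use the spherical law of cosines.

Let φ₁ = -0.0391 rad, φ₂ = 0.0988 rad, and Δλ = 2.3713 rad.
cos c = sin φ₁ sin φ₂ + cos φ₁ cos φ₂ cos Δλ = (-0.0391)(0.0987) + (0.9992)(0.9951)(-0.7177) = -0.71753,
so c = arccos(-0.71753) = 2.37105 rad.
Distance = R·c = 6371 × 2.3710 ≈ 15106 km.

15106 km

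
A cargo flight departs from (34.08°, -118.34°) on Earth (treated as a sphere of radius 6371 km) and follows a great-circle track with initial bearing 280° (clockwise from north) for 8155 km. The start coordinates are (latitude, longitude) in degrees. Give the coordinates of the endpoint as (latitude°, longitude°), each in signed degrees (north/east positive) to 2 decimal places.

Angular distance δ = d/R = 8155/6371 = 1.28002 rad; initial bearing θ = 4.8869 rad.
sin φ₂ = sin φ₁ cos δ + cos φ₁ sin δ cos θ = (0.5603)(0.2867) + (0.8283)(0.9580)(0.1736) = 0.2984, so φ₂ = 17.36°.
Δλ = atan2(sin θ sin δ cos φ₁, cos δ − sin φ₁ sin φ₂) = atan2(-0.7814, 0.1195) = -81.308°.
λ₂ = -118.340° − 81.308° = -199.65° → 160.35° after wrapping to (−180°, 180°].

17.36°, 160.35°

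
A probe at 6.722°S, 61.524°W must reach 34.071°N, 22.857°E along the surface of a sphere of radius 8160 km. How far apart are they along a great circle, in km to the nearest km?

With latitudes φ₁ = -6.722°, φ₂ = 34.071° and longitude difference Δλ = 84.381°:
cos c = sin φ₁ sin φ₂ + cos φ₁ cos φ₂ cos Δλ = (-0.1171)(0.5602) + (0.9931)(0.8283)(0.0979) = 0.01497,
so c = arccos(0.01497) = 1.55582 rad.
Distance = R·c = 8160 × 1.5558 ≈ 12696 km.

12696 km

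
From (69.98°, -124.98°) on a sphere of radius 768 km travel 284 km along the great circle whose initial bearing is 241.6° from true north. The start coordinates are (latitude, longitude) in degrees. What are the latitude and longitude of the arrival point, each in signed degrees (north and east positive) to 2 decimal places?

54.81°, -158.46°

Angular distance δ = d/R = 284/768 = 0.36979 rad; initial bearing θ = 4.2167 rad.
sin φ₂ = sin φ₁ cos δ + cos φ₁ sin δ cos θ = (0.9396)(0.9324) + (0.3423)(0.3614)(-0.4756) = 0.8172, so φ₂ = 54.81°.
Δλ = atan2(sin θ sin δ cos φ₁, cos δ − sin φ₁ sin φ₂) = atan2(-0.1088, 0.1646) = -33.479°.
λ₂ = -124.980° − 33.479° = -158.46°.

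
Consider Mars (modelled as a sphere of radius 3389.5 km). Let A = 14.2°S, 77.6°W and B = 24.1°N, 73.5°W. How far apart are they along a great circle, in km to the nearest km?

2278 km

In radians: φ₁ = -0.2478, φ₂ = 0.4206, Δλ = 4.100° = 0.0716 rad.
cos c = sin φ₁ sin φ₂ + cos φ₁ cos φ₂ cos Δλ = (-0.2453)(0.4083) + (0.9694)(0.9128)(0.9974) = 0.78251,
so c = arccos(0.78251) = 0.67211 rad.
Distance = R·c = 3389.5 × 0.6721 ≈ 2278 km.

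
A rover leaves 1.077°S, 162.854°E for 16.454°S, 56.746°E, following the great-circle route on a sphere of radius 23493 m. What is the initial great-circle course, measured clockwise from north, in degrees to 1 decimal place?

Δλ = -106.108° = -1.8519 rad.
y = sin Δλ · cos φ₂ = (-0.9607)(0.9590) = -0.9214
x = cos φ₁ sin φ₂ − sin φ₁ cos φ₂ cos Δλ = (0.9998)(-0.2832) − (-0.0188)(0.9590)(-0.2774) = -0.2882
θ = atan2(y, x) = -107.37°; adding 360° gives 252.6°.

252.6°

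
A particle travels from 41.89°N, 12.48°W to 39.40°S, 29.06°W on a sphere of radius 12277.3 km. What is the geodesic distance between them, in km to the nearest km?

In radians: φ₁ = 0.7311, φ₂ = -0.6877, Δλ = -16.580° = -0.2894 rad.
Haversine: a = sin²(Δφ/2) + cos φ₁ cos φ₂ sin²(Δλ/2) = 0.4243 + (0.7444)(0.7727)(0.0208) = 0.43624.
Central angle c = 2·arcsin(√a) = 1.44293 rad.
Distance = R·c = 12277.3 × 1.4429 ≈ 17715 km.

17715 km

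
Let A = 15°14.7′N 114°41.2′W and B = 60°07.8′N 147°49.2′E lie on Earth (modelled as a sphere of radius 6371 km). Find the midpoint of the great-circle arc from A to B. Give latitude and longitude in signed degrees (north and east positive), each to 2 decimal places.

47.75°, -143.44°

Central angle δ = 1.4047 rad. Interpolating on the sphere with fraction f = 0.5:
P = [sin((1−f)δ)·A + sin(fδ)·B] / sin δ = 0.6550·A + 0.6550·B in Cartesian coordinates,
giving P = (-0.5401, -0.4005, 0.7402), i.e. latitude 47.75°, longitude -143.44°.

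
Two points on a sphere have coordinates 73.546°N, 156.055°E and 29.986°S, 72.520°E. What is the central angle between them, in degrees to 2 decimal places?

116.85°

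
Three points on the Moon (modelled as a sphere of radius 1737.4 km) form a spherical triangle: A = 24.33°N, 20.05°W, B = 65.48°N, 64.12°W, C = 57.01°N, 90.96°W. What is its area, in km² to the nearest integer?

Side lengths (central angles): a = 0.2663, b = 1.0381, c = 0.8678 rad; semiperimeter s = 1.0861.
By l'Huilier's theorem, tan(E/4) = √[tan(s/2) tan((s−a)/2) tan((s−b)/2) tan((s−c)/2)], giving spherical excess E = 0.1050 rad.
Area = E·R² = 0.1050 × (1737.4)² ≈ 316985 km².

316985 km²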